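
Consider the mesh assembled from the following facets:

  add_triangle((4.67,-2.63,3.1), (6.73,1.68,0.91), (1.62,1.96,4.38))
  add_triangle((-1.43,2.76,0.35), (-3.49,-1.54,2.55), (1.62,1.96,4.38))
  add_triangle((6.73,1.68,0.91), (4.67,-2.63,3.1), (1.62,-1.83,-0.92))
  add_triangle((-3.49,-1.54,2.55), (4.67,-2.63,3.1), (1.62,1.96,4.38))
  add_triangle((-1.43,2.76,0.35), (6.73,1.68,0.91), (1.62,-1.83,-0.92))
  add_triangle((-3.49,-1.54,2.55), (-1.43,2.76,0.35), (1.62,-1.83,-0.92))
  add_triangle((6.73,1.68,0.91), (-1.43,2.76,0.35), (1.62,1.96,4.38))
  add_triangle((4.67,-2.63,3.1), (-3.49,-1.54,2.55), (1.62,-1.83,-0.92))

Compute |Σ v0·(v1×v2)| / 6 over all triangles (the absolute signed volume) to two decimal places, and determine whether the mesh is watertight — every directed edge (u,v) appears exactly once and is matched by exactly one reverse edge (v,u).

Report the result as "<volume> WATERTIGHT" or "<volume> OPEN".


Per-triangle v0·(v1×v2)/6:
  t1: +22.0229
  t2: +11.4772
  t3: +11.0364
  t4: +19.8966
  t5: +2.6206
  t6: +0.5085
  t7: +13.5994
  t8: +8.9203
Σ = +90.0817 → |volume| = 90.08

Directed edges: 24 total, each appears once with its reverse present → watertight.

90.08 WATERTIGHT


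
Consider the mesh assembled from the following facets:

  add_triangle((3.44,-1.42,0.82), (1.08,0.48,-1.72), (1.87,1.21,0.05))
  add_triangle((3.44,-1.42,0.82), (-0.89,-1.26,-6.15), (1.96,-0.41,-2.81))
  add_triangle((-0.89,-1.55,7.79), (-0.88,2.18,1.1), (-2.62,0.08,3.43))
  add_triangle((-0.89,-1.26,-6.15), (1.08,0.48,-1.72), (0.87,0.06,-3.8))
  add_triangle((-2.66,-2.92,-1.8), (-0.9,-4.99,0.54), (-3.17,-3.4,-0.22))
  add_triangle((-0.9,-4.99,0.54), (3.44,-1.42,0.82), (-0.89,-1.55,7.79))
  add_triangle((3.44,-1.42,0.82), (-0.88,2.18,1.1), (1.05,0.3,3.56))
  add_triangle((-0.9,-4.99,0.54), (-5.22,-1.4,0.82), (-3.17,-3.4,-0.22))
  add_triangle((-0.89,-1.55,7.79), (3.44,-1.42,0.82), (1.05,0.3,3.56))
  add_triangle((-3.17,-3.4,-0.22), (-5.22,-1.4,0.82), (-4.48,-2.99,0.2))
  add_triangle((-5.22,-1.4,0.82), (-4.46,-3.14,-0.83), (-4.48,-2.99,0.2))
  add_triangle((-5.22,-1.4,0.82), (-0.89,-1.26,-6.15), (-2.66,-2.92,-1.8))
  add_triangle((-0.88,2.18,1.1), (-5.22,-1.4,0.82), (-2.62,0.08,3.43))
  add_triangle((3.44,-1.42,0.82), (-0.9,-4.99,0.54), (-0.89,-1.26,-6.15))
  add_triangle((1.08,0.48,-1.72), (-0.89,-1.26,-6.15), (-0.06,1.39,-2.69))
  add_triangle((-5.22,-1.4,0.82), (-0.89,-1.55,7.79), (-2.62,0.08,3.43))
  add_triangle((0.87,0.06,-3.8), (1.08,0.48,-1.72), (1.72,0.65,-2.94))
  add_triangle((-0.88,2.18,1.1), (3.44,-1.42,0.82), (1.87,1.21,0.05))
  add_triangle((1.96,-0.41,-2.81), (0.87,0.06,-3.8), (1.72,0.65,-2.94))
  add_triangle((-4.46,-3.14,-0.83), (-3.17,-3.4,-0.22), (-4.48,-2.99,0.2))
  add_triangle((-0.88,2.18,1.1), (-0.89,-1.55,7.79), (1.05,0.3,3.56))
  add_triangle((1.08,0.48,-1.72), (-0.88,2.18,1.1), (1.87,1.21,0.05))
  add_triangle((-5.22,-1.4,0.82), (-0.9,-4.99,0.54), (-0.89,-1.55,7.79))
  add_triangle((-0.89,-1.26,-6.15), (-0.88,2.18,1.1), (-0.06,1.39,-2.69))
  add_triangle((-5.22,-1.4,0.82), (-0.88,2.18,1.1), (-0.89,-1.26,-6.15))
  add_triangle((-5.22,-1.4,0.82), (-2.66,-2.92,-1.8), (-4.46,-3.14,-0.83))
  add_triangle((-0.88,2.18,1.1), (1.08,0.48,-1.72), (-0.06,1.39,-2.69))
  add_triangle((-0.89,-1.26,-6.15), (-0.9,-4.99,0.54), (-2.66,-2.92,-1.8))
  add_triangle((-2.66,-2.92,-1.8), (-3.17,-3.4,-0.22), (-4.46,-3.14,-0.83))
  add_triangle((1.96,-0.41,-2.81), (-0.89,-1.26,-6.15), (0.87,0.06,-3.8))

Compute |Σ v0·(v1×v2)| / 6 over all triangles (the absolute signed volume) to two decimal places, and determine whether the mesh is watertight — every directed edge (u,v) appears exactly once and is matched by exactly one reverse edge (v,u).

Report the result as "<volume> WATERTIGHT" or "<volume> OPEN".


Per-triangle v0·(v1×v2)/6:
  t1: +2.0369
  t2: +4.4163
  t3: +6.1928
  t4: +0.0693
  t5: +3.4563
  t6: +23.7686
  t7: +2.8966
  t8: +3.8504
  t9: +7.0033
  t10: +0.0004
  t11: +1.5297
  t12: +10.1041
  t13: +5.6896
  t14: +18.9566
  t15: +2.3631
  t16: +8.6528
  t17: +0.0379
  t18: +1.9005
  t19: +0.8046
  t20: +0.9428
  t21: +5.5246
  t22: +1.4220
  t23: +31.1505
  t24: +2.7273
  t25: +12.3662
  t26: +0.8123
  t27: +1.2123
  t28: +9.9872
  t29: +1.4212
  t30: +1.7930
Σ = +173.0891 → |volume| = 173.09

Directed edges: 90 total; 4 unmatched, e.g. (3.44,-1.42,0.82)→(1.08,0.48,-1.72) → open.

173.09 OPEN


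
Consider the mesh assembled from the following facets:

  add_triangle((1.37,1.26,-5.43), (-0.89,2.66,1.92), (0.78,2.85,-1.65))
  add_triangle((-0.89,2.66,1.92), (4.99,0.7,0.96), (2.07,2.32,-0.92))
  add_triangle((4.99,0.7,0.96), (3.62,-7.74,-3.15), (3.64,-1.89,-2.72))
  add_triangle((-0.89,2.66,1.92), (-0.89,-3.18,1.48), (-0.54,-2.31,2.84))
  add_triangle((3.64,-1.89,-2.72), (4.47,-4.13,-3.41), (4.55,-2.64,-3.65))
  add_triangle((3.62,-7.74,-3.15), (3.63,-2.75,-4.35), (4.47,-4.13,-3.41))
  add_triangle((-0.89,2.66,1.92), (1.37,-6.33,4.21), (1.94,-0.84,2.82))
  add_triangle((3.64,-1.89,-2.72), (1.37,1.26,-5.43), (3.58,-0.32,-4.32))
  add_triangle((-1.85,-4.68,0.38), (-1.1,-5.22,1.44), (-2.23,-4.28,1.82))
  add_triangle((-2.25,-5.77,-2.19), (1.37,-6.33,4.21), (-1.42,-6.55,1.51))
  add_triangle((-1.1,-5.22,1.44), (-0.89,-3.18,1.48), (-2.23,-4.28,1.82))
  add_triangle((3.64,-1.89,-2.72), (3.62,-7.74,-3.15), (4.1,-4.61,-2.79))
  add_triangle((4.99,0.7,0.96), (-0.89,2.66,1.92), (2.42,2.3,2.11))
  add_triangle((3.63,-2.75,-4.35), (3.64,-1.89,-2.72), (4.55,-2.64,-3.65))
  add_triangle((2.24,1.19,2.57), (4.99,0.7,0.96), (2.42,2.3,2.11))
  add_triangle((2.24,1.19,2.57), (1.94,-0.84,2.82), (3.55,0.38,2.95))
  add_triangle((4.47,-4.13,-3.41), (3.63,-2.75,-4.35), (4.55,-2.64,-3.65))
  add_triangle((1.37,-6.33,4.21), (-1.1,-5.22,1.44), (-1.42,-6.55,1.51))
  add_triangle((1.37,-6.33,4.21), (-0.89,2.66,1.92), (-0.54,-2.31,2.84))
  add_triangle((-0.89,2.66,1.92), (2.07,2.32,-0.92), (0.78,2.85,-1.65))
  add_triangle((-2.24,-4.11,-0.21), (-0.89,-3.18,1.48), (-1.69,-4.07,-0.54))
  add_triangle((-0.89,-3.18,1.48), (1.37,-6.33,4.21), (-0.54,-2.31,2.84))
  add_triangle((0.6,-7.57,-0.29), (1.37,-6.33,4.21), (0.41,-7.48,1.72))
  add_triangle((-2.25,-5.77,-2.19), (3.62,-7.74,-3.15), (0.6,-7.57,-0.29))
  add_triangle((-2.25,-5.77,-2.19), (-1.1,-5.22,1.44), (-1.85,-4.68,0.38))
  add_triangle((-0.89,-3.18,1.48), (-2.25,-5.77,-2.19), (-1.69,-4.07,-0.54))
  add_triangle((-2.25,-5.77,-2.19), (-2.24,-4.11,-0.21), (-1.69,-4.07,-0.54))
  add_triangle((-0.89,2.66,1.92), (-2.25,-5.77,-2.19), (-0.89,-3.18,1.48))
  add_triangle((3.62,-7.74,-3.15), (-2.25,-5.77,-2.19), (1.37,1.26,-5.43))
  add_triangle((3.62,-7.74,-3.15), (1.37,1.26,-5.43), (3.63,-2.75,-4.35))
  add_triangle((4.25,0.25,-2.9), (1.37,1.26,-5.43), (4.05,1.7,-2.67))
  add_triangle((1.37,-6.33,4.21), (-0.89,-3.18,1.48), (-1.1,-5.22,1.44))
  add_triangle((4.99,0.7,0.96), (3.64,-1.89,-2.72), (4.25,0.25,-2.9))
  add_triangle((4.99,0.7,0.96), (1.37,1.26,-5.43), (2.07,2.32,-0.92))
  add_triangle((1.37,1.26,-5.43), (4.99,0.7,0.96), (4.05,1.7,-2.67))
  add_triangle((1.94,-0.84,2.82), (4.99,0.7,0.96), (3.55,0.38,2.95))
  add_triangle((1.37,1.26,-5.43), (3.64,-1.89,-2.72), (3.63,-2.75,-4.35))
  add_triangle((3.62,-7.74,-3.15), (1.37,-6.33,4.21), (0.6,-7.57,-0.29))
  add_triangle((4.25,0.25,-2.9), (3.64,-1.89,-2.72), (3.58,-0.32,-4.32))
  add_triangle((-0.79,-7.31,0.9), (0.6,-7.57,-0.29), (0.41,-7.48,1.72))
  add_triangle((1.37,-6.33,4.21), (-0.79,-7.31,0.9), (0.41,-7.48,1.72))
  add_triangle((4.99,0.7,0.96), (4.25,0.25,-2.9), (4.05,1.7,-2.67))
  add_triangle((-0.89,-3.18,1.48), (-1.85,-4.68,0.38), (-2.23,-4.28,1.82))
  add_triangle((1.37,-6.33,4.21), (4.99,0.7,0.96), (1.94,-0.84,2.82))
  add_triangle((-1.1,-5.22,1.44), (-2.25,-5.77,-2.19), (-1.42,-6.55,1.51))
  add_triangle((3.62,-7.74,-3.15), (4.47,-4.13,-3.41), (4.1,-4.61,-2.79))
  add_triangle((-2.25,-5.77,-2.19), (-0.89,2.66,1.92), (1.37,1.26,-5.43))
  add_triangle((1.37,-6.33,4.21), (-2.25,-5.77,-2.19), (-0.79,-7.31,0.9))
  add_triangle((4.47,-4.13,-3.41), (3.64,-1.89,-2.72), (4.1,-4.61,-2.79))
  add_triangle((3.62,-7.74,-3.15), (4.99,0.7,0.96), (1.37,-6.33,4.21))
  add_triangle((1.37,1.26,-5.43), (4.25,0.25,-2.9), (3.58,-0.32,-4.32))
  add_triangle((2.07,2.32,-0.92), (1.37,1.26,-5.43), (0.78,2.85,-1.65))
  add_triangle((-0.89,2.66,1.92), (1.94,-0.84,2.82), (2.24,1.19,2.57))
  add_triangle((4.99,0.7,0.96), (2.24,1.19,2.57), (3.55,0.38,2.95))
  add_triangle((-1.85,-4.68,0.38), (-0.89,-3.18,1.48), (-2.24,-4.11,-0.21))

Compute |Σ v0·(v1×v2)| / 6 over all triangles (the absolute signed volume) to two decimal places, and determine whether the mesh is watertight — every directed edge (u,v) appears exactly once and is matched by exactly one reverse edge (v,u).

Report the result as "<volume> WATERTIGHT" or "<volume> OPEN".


Per-triangle v0·(v1×v2)/6:
  t1: +1.9277
  t2: +6.5830
  t3: +15.7817
  t4: +1.7071
  t5: +0.2626
  t6: +5.3512
  t7: +7.5928
  t8: +2.1464
  t9: +1.5331
  t10: +7.5382
  t11: +0.5741
  t12: -1.6430
  t13: +0.3989
  t14: +0.1444
  t15: +2.2900
  t16: +1.1183
  t17: +1.7613
  t18: +0.6133
  t19: +3.6153
  t20: +2.6837
  t21: -0.7860
  t22: +2.8673
  t23: +3.2254
  t24: +17.2155
  t25: +2.0223
  t26: -0.6041
  t27: -0.4822
  t28: +5.2864
  t29: +37.5372
  t30: +9.8023
  t31: +4.7325
  t32: +1.8893
  t33: +6.4376
  t34: +8.4399
  t35: -2.2965
  t36: +1.8567
  t37: +4.2711
  t38: +20.0153
  t39: +2.7090
  t40: +3.1945
  t41: +3.0927
  t42: +4.4926
  t43: -0.9344
  t44: +9.6218
  t45: +0.1364
  t46: +1.3438
  t47: +10.1809
  t48: -0.4605
  t49: +0.4055
  t50: +47.9344
  t51: +3.2577
  t52: +3.4102
  t53: +2.7489
  t54: +1.8611
  t55: +0.4307
Σ = +276.8356 → |volume| = 276.84

Directed edges: 165 total; 9 unmatched, e.g. (-0.89,2.66,1.92)→(2.42,2.3,2.11) → open.

276.84 OPEN


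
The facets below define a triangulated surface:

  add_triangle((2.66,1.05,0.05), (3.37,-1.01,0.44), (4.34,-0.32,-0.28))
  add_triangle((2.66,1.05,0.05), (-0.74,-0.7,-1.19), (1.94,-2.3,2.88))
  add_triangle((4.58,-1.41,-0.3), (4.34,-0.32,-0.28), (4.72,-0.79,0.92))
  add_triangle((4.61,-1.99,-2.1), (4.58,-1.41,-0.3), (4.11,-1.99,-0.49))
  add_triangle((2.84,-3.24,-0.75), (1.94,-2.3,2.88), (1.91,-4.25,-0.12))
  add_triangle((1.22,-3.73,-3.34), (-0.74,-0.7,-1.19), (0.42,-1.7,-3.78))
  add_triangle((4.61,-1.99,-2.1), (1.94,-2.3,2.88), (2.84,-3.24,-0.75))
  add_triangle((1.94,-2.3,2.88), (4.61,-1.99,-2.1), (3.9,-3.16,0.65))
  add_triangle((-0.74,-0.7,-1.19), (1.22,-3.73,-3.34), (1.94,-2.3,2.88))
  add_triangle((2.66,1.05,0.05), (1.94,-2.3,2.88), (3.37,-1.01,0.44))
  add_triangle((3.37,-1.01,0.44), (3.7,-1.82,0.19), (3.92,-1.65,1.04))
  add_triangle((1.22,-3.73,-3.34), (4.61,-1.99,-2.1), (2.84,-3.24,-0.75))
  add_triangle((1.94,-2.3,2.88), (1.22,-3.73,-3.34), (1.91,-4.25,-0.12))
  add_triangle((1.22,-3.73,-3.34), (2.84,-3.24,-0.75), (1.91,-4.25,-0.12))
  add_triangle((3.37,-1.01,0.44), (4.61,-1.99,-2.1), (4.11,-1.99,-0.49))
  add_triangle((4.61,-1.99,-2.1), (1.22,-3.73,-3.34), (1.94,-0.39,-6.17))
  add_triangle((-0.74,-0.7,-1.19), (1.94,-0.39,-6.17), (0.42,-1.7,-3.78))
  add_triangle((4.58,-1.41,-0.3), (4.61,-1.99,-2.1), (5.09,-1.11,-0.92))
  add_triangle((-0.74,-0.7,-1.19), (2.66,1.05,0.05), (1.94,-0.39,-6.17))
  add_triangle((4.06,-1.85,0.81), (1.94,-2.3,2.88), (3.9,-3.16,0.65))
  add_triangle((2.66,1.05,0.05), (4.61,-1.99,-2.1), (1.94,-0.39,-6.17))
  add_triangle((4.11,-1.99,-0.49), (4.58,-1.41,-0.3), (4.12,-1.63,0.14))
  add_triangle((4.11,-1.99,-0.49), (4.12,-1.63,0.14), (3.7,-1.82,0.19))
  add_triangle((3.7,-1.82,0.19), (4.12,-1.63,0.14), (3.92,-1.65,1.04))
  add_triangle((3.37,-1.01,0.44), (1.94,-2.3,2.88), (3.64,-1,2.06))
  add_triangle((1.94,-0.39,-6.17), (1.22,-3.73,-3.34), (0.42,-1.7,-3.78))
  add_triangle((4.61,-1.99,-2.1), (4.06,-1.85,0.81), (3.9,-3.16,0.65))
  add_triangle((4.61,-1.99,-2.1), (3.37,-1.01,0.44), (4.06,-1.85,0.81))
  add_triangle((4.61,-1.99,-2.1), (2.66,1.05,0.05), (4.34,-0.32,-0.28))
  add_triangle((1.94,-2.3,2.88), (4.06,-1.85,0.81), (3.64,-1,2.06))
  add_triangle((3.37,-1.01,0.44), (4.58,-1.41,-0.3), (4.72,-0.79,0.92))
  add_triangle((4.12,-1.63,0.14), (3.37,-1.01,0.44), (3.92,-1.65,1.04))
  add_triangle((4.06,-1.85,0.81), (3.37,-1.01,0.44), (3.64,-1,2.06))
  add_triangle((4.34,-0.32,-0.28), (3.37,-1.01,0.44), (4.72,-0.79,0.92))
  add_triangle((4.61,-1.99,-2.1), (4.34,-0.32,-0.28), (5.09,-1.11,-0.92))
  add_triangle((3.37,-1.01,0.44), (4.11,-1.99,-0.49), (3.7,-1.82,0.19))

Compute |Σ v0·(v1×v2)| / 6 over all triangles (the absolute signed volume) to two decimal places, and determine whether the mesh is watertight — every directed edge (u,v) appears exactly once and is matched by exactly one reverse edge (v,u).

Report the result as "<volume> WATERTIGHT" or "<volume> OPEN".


58.19 OPEN

Per-triangle v0·(v1×v2)/6:
  t1: +0.7146
  t2: -2.1127
  t3: +0.9512
  t4: +0.8985
  t5: +3.3096
  t6: +1.3124
  t7: +5.2133
  t8: -1.5429
  t9: +2.5596
  t10: +2.4383
  t11: -0.2892
  t12: +5.6467
  t13: -1.1248
  t14: +3.3837
  t15: -0.7999
  t16: +13.9680
  t17: +1.1802
  t18: +0.8828
  t19: -0.5197
  t20: +2.4555
  t21: +9.3622
  t22: +0.2877
  t23: +0.1701
  t24: +0.2174
  t25: -1.6638
  t26: +3.0361
  t27: +2.8353
  t28: +1.0566
  t29: +1.3603
  t30: +2.3890
  t31: +0.3087
  t32: +0.2234
  t33: +0.5779
  t34: -0.4643
  t35: +0.2518
  t36: -0.2852
Σ = +58.1884 → |volume| = 58.19

Directed edges: 108 total; 6 unmatched, e.g. (4.58,-1.41,-0.3)→(4.34,-0.32,-0.28) → open.


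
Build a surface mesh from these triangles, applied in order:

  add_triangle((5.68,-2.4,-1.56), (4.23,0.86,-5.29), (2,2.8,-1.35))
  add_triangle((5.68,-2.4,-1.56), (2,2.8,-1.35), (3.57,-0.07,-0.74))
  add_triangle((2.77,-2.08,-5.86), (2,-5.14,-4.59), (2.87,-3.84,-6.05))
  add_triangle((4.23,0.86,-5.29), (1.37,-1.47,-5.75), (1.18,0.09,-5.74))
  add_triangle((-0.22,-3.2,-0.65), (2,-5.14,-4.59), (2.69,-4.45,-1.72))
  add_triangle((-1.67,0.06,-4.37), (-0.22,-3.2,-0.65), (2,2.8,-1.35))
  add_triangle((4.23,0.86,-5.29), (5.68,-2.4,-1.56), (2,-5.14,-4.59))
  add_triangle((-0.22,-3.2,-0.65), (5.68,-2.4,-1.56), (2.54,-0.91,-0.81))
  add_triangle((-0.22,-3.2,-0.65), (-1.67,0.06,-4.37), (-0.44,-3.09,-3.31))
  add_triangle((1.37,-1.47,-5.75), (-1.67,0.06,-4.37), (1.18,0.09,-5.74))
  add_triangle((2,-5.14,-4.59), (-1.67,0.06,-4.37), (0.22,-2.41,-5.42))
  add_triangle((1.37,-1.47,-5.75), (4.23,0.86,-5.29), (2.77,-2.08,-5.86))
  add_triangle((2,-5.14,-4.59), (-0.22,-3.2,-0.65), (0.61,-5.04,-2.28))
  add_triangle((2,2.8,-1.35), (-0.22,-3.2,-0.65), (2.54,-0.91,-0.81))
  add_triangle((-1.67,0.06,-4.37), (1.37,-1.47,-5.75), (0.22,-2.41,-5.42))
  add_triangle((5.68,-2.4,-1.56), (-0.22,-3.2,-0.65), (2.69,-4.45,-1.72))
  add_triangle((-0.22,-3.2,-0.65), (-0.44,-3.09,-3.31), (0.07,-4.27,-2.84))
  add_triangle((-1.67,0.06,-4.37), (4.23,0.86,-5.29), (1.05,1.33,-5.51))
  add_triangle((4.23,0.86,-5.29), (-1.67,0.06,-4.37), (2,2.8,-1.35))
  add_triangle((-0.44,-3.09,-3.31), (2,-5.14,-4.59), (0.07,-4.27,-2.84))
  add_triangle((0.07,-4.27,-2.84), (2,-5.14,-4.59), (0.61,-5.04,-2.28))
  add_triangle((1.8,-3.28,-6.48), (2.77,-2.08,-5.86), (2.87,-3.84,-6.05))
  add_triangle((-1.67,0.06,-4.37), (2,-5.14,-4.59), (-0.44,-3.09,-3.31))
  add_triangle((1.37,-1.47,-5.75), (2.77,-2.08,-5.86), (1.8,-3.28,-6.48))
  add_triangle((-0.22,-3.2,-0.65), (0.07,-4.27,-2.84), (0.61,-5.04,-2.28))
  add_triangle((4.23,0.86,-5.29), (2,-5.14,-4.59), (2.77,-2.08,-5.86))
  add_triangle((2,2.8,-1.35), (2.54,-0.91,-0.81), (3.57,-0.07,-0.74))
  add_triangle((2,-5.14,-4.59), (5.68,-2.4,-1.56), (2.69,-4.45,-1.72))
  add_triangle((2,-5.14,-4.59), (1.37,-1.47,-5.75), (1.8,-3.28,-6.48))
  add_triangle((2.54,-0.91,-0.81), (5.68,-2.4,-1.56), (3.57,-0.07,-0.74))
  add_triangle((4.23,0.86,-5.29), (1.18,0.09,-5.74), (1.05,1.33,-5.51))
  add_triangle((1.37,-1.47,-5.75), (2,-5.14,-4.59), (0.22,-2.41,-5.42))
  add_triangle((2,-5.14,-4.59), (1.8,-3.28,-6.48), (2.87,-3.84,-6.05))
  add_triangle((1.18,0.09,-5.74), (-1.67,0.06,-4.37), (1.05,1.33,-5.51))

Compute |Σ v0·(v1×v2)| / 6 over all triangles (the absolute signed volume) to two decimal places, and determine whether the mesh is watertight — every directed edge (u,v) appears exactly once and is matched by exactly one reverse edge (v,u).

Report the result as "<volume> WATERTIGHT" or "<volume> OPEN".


108.20 WATERTIGHT

Per-triangle v0·(v1×v2)/6:
  t1: +12.2385
  t2: +1.9202
  t3: -0.3154
  t4: +4.8301
  t5: +4.6415
  t6: -5.9376
  t7: +26.9114
  t8: -0.4602
  t9: +1.8631
  t10: +3.8349
  t11: +1.8899
  t12: +4.5687
  t13: -0.2321
  t14: -2.0606
  t15: +3.8702
  t16: +0.8304
  t17: +0.7595
  t18: -3.9017
  t19: +11.2219
  t20: +2.1198
  t21: +1.9013
  t22: +2.0977
  t23: +5.4469
  t24: +1.9945
  t25: +0.7627
  t26: +5.4763
  t27: -0.9577
  t28: +8.6849
  t29: -0.4367
  t30: -0.1902
  t31: +3.8002
  t32: +4.9624
  t33: +3.0094
  t34: +3.0563
Σ = +108.2005 → |volume| = 108.20

Directed edges: 102 total, each appears once with its reverse present → watertight.


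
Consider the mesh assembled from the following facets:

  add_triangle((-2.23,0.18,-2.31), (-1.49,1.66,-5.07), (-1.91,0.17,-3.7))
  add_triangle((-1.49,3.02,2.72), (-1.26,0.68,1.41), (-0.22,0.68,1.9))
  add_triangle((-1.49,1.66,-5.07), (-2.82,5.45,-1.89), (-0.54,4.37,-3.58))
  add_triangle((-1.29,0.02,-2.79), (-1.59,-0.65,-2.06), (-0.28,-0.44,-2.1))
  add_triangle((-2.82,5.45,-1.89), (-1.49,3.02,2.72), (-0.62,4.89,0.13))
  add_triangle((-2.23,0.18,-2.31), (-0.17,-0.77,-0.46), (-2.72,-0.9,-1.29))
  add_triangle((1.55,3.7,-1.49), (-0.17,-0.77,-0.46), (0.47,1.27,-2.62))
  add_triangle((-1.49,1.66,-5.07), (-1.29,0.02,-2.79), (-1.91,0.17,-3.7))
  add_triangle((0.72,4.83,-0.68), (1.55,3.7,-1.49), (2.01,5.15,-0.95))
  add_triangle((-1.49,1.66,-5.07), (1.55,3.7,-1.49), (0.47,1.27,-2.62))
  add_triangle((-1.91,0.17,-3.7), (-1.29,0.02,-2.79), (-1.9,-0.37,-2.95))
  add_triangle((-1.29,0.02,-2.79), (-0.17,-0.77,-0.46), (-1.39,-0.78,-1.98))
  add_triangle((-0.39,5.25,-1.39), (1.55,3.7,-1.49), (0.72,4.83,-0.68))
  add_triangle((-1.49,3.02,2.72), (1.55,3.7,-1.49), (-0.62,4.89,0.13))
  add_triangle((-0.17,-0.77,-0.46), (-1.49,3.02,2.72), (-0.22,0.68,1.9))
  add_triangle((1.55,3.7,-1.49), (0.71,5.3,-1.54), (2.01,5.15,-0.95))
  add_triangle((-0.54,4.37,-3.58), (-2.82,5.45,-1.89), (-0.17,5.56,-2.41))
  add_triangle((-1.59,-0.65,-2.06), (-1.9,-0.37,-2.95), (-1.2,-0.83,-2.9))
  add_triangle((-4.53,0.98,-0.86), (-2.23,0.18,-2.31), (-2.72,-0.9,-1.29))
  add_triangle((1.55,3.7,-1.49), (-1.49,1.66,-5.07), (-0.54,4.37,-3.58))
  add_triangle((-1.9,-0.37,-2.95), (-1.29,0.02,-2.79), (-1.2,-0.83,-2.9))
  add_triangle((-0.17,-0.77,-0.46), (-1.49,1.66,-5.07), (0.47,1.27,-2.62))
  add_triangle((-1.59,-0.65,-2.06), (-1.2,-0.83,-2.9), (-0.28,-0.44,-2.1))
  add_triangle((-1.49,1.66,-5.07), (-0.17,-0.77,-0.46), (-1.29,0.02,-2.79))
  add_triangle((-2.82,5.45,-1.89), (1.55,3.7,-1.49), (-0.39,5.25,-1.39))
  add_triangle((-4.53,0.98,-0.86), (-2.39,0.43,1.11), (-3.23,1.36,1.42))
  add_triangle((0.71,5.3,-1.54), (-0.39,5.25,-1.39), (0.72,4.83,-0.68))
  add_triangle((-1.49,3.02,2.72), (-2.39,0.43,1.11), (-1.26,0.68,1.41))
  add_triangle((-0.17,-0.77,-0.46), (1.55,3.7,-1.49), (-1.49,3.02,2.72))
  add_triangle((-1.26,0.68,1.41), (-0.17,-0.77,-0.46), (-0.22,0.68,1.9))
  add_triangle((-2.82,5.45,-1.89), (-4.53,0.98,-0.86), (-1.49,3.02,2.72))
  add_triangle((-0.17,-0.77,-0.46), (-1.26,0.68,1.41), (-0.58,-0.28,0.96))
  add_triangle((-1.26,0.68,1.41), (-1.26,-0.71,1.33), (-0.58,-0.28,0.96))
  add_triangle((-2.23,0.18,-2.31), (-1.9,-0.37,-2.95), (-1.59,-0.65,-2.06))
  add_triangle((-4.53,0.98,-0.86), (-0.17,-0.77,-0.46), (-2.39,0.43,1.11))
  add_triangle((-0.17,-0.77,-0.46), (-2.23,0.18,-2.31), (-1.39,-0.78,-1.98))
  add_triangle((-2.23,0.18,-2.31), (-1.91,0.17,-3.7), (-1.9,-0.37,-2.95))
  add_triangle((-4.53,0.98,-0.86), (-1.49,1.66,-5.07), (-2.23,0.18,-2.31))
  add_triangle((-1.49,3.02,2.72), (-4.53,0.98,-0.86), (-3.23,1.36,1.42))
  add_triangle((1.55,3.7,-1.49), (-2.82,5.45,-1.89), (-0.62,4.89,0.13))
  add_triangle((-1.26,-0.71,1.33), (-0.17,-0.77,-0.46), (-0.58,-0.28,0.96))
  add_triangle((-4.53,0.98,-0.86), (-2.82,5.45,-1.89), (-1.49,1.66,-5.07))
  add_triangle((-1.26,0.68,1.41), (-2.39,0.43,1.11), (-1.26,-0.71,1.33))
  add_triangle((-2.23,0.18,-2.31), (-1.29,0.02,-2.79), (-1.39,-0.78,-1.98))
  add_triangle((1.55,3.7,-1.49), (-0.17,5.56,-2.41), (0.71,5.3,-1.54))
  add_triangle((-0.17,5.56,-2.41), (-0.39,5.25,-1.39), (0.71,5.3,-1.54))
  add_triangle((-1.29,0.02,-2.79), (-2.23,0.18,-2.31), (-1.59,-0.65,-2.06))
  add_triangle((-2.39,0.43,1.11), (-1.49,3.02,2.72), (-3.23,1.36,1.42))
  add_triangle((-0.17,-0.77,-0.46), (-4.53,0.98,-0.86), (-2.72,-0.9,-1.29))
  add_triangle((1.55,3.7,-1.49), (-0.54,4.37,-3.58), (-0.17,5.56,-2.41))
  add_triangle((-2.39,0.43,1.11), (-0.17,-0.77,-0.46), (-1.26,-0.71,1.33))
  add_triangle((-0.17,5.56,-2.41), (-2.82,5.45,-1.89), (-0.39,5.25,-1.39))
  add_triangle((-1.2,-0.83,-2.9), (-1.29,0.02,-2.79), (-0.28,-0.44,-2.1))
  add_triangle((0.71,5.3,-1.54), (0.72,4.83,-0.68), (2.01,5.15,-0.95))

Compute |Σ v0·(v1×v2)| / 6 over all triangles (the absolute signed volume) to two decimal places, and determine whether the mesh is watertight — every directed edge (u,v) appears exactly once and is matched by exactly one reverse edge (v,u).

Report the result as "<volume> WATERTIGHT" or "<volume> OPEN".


Per-triangle v0·(v1×v2)/6:
  t1: +0.9644
  t2: +0.6455
  t3: +8.2099
  t4: -0.3485
  t5: +6.4163
  t6: +0.5631
  t7: +0.2278
  t8: +0.2074
  t9: -0.7883
  t10: +2.6733
  t11: +0.0720
  t12: +0.1864
  t13: -1.4379
  t14: +2.9107
  t15: -0.3699
  t16: +0.9927
  t17: +4.3229
  t18: +0.1889
  t19: +1.9435
  t20: +3.9816
  t21: +0.2377
  t22: +0.9525
  t23: -0.0402
  t24: +0.3394
  t25: -1.7924
  t26: +0.9143
  t27: +0.7074
  t28: +0.5380
  t29: -0.9380
  t30: +0.2226
  t31: +13.7320
  t32: -0.1372
  t33: +0.1007
  t34: +0.2037
  t35: +0.9806
  t36: +0.0632
  t37: +0.3406
  t38: +2.9984
  t39: +2.6420
  t40: +6.1046
  t41: +0.0430
  t42: +16.1248
  t43: +0.4422
  t44: +0.4652
  t45: +1.0752
  t46: +0.8767
  t47: -0.4076
  t48: +0.7170
  t49: -0.0094
  t50: +2.5553
  t51: +0.4386
  t52: +2.0771
  t53: +0.2436
  t54: +0.8084
Σ = +85.1815 → |volume| = 85.18

Directed edges: 162 total, each appears once with its reverse present → watertight.

85.18 WATERTIGHT


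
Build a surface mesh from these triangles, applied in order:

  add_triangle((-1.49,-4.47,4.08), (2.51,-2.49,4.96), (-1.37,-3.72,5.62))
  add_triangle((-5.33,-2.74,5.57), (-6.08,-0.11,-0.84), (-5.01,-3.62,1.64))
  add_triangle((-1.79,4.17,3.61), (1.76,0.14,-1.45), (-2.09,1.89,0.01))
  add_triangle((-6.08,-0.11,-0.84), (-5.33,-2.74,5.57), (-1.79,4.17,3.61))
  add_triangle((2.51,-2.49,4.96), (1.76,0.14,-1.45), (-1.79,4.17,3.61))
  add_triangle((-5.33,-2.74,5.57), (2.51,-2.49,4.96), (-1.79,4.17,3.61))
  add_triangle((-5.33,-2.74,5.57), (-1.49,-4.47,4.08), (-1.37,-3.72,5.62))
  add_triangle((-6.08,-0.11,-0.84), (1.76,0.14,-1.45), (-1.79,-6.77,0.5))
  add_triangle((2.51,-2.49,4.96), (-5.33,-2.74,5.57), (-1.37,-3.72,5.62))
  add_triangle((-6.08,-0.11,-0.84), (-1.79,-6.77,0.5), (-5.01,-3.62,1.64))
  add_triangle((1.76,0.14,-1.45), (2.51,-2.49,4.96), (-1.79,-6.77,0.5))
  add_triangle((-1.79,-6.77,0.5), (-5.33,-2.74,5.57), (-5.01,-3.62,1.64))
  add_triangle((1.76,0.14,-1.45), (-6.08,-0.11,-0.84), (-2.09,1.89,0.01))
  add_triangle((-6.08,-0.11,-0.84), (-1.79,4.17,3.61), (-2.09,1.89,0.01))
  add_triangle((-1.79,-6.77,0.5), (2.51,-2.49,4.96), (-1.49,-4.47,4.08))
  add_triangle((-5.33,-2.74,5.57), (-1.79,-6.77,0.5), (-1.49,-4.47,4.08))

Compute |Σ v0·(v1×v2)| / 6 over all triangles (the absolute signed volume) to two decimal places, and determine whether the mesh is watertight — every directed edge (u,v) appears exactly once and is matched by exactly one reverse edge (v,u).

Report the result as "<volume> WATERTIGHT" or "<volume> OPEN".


Per-triangle v0·(v1×v2)/6:
  t1: +5.7956
  t2: +16.3068
  t3: +3.4534
  t4: +37.1882
  t5: +10.5747
  t6: +40.1300
  t7: +7.0225
  t8: +11.4780
  t9: +6.2495
  t10: +13.2501
  t11: +14.4320
  t12: +17.4131
  t13: +3.3404
  t14: +6.2631
  t15: +15.0661
  t16: +17.6203
Σ = +225.5839 → |volume| = 225.58

Directed edges: 48 total, each appears once with its reverse present → watertight.

225.58 WATERTIGHT


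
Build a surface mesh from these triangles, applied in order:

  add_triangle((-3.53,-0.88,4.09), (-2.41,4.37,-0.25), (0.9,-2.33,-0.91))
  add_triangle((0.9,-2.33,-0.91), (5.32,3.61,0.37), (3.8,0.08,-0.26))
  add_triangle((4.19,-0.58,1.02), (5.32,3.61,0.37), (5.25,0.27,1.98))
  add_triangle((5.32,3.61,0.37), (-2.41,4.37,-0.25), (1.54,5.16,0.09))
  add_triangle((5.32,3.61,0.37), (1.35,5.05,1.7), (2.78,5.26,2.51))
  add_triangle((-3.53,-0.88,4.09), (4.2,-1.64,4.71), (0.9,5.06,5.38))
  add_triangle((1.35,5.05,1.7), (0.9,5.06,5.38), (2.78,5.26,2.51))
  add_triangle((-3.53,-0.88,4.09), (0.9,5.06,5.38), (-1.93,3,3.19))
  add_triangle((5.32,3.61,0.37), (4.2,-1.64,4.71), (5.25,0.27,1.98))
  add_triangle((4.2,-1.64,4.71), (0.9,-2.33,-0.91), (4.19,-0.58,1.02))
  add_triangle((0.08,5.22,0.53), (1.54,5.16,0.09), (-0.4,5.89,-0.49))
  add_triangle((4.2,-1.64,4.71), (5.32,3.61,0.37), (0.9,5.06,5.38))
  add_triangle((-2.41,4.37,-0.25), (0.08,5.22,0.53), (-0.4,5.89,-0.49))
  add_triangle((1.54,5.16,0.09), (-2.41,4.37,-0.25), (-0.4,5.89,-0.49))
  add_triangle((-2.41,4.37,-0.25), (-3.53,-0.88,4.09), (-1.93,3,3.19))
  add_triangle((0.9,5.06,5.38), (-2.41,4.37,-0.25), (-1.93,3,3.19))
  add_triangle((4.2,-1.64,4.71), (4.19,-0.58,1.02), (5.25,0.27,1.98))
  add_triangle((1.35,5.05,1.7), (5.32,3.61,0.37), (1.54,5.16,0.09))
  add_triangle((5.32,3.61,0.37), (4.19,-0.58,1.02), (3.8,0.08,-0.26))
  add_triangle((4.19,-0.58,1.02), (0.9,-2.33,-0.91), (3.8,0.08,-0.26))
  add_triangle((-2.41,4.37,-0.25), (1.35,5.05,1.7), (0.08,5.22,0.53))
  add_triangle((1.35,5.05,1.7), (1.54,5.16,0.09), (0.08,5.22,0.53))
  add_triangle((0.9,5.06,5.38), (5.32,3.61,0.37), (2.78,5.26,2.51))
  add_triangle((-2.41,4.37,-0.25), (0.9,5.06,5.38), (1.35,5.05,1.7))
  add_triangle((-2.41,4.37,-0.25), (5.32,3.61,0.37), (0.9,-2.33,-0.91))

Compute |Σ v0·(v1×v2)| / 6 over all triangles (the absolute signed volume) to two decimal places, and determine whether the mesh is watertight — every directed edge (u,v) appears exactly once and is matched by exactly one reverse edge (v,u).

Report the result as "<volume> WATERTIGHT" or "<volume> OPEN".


Per-triangle v0·(v1×v2)/6:
  t1: +4.1838
  t2: +0.7876
  t3: +2.7745
  t4: +0.2095
  t5: +3.6873
  t6: +37.3978
  t7: +4.5331
  t8: +10.4407
  t9: +6.4684
  t10: +6.5140
  t11: +1.5680
  t12: +38.5980
  t13: +2.0488
  t14: -1.2879
  t15: +9.0203
  t16: +10.1736
  t17: +3.0857
  t18: +5.9228
  t19: +3.2055
  t20: +2.3030
  t21: +1.7905
  t22: +1.9894
  t23: +6.7663
  t24: +11.7285
  t25: +5.3936
Σ = +179.3026 → |volume| = 179.30

Directed edges: 75 total; 3 unmatched, e.g. (0.9,-2.33,-0.91)→(-3.53,-0.88,4.09) → open.

179.30 OPEN


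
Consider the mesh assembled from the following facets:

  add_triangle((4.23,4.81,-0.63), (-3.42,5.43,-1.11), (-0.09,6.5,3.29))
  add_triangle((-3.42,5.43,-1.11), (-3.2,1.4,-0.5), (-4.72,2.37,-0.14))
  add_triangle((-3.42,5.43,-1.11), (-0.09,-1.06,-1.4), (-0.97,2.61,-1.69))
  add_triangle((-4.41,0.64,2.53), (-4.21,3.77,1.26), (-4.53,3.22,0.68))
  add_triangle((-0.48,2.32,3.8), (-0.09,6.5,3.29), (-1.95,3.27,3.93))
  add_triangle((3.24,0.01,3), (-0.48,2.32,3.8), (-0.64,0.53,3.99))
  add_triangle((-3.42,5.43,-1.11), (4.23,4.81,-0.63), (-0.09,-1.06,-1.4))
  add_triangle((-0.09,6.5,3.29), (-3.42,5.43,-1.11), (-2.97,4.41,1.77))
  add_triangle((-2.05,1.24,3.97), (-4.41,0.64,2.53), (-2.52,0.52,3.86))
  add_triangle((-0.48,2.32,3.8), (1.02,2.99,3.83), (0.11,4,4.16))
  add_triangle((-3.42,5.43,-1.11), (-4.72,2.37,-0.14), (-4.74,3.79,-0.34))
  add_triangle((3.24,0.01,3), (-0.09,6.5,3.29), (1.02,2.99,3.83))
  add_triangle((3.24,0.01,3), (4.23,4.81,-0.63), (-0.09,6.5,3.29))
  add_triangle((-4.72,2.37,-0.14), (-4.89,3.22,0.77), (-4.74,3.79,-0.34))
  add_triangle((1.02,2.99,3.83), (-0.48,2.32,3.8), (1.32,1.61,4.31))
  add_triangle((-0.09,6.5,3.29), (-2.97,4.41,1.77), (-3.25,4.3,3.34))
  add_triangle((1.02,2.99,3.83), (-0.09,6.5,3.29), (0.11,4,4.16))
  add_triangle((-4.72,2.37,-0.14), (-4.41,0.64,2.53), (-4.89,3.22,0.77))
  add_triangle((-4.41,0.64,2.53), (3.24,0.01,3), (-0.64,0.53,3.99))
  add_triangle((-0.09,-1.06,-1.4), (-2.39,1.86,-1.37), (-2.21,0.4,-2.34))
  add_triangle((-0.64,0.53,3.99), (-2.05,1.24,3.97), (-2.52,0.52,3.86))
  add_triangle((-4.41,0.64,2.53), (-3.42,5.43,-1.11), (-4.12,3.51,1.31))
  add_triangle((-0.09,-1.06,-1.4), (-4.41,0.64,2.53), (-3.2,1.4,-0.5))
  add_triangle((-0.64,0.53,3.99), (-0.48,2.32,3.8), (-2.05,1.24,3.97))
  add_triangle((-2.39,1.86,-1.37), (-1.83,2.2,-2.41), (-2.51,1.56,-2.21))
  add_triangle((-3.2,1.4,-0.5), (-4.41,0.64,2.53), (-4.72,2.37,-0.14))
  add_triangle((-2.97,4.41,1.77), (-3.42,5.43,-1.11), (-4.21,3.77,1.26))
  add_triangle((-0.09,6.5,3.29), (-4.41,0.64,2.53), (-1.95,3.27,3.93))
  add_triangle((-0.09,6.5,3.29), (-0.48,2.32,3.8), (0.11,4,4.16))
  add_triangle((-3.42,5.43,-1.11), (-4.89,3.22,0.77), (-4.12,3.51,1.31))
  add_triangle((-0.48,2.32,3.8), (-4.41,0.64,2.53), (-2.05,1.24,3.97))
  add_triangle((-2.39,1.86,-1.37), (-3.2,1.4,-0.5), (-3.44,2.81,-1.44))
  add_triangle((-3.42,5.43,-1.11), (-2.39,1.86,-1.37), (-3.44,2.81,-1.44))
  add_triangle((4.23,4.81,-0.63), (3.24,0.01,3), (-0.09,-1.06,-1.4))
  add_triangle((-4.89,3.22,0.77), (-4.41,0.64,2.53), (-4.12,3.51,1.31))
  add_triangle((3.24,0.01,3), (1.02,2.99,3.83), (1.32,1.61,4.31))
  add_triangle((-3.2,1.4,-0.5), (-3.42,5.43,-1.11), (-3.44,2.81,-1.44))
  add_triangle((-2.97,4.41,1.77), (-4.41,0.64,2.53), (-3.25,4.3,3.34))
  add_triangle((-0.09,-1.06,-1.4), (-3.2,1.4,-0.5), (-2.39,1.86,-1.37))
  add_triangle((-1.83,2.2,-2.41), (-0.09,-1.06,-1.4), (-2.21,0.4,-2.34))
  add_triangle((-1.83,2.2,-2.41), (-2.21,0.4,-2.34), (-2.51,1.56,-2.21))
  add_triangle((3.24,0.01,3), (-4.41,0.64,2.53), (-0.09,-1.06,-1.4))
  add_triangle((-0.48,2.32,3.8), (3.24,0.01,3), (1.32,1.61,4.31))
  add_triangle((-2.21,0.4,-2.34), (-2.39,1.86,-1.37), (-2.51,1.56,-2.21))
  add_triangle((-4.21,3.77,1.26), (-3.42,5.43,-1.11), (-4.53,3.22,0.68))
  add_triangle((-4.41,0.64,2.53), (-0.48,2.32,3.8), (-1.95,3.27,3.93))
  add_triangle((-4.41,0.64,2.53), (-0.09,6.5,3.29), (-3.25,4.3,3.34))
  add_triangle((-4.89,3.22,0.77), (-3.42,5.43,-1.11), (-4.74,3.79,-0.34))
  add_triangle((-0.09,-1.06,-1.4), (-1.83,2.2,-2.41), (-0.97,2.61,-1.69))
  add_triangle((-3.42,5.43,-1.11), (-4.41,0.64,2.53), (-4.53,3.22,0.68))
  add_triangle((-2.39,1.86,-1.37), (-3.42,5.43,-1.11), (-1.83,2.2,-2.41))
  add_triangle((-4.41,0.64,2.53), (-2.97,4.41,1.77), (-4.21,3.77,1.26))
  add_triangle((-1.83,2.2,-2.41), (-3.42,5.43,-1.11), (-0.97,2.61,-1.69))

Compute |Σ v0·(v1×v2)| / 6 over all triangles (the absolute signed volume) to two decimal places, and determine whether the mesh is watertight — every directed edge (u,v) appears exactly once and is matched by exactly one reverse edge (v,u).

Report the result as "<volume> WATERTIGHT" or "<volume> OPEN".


Per-triangle v0·(v1×v2)/6:
  t1: +29.0643
  t2: +1.3472
  t3: -1.7789
  t4: +2.2794
  t5: +4.3143
  t6: +4.5255
  t7: +10.3792
  t8: +10.4846
  t9: +1.3556
  t10: +1.1284
  t11: +0.5363
  t12: +4.6879
  t13: +24.6976
  t14: +1.1349
  t15: +1.7423
  t16: +5.2640
  t17: +2.0403
  t18: +2.7338
  t19: +0.2824
  t20: -0.2259
  t21: +0.8940
  t22: -2.7546
  t23: +2.8405
  t24: +1.7673
  t25: +0.4516
  t26: +0.9345
  t27: +4.0841
  t28: +6.2943
  t29: +1.5065
  t30: +2.7835
  t31: +2.1795
  t32: +0.3016
  t33: +0.5415
  t34: +6.0125
  t35: +2.4124
  t36: +2.4779
  t37: +1.4928
  t38: +4.1291
  t39: +1.1863
  t40: +1.0853
  t41: +0.5005
  t42: +3.3198
  t43: -0.1901
  t44: +0.2373
  t45: +2.3749
  t46: +3.0883
  t47: +2.0772
  t48: +1.9152
  t49: +0.7113
  t50: -1.1720
  t51: +1.7637
  t52: +3.5321
  t53: +1.6605
Σ = +166.4327 → |volume| = 166.43

Directed edges: 159 total; 3 unmatched, e.g. (-4.41,0.64,2.53)→(-2.52,0.52,3.86) → open.

166.43 OPEN


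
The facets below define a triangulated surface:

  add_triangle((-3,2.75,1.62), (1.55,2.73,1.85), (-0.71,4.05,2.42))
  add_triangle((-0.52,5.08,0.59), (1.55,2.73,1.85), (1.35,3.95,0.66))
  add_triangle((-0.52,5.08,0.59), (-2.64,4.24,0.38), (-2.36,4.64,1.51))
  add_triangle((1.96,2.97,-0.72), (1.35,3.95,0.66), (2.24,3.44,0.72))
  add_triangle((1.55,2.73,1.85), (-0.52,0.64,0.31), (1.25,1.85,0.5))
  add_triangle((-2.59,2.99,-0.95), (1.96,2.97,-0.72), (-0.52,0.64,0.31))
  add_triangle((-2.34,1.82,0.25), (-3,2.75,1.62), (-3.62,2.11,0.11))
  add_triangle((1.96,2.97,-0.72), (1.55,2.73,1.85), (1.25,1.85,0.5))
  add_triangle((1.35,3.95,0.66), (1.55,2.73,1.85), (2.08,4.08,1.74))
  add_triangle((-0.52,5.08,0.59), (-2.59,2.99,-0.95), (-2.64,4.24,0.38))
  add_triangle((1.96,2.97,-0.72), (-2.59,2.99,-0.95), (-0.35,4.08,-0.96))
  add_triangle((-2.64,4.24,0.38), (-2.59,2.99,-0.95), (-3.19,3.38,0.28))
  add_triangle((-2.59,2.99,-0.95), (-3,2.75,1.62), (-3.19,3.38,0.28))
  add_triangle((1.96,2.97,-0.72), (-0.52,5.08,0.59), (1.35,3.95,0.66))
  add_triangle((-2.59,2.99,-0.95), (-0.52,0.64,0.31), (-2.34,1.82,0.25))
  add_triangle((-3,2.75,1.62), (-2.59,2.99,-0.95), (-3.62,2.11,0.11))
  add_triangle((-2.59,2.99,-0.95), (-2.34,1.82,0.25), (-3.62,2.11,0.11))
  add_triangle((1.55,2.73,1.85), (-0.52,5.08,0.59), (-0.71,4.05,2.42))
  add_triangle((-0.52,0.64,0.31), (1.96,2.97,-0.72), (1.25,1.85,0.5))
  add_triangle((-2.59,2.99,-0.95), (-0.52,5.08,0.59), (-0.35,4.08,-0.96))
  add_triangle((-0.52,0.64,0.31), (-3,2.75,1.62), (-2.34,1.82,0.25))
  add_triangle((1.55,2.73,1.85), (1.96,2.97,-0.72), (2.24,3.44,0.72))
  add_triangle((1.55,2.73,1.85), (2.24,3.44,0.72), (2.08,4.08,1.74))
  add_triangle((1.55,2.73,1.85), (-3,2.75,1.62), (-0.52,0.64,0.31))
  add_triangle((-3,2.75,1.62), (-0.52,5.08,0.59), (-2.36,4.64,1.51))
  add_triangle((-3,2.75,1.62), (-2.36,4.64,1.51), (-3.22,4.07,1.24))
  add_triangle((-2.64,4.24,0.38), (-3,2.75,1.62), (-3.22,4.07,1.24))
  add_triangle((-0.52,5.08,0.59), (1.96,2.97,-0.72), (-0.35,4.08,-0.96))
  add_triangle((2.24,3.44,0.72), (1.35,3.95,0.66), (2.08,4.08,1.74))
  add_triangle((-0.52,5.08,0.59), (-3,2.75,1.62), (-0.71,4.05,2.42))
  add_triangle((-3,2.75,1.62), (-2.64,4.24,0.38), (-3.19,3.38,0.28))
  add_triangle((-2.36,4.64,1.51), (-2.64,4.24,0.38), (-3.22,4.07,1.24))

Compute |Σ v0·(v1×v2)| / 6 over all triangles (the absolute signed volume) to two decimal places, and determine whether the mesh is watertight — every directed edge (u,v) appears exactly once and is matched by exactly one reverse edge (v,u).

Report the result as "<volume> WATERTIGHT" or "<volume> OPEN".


Per-triangle v0·(v1×v2)/6:
  t1: +0.3400
  t2: +1.9652
  t3: +1.9932
  t4: +0.9425
  t5: -0.3142
  t6: -1.1557
  t7: -0.3126
  t8: +0.1543
  t9: +0.1993
  t10: +2.2055
  t11: +0.4048
  t12: +0.9225
  t13: +0.0911
  t14: +1.9675
  t15: -0.2095
  t16: +1.9870
  t17: -0.4428
  t18: +3.4033
  t19: -0.4491
  t20: +2.8470
  t21: -0.0780
  t22: -0.1560
  t23: +0.3071
  t24: -0.1588
  t25: -0.1594
  t26: +0.7494
  t27: +0.1308
  t28: +2.6875
  t29: +0.6760
  t30: +4.1621
  t31: +1.0745
  t32: +0.8575
Σ = +26.6318 → |volume| = 26.63

Directed edges: 96 total, each appears once with its reverse present → watertight.

26.63 WATERTIGHT


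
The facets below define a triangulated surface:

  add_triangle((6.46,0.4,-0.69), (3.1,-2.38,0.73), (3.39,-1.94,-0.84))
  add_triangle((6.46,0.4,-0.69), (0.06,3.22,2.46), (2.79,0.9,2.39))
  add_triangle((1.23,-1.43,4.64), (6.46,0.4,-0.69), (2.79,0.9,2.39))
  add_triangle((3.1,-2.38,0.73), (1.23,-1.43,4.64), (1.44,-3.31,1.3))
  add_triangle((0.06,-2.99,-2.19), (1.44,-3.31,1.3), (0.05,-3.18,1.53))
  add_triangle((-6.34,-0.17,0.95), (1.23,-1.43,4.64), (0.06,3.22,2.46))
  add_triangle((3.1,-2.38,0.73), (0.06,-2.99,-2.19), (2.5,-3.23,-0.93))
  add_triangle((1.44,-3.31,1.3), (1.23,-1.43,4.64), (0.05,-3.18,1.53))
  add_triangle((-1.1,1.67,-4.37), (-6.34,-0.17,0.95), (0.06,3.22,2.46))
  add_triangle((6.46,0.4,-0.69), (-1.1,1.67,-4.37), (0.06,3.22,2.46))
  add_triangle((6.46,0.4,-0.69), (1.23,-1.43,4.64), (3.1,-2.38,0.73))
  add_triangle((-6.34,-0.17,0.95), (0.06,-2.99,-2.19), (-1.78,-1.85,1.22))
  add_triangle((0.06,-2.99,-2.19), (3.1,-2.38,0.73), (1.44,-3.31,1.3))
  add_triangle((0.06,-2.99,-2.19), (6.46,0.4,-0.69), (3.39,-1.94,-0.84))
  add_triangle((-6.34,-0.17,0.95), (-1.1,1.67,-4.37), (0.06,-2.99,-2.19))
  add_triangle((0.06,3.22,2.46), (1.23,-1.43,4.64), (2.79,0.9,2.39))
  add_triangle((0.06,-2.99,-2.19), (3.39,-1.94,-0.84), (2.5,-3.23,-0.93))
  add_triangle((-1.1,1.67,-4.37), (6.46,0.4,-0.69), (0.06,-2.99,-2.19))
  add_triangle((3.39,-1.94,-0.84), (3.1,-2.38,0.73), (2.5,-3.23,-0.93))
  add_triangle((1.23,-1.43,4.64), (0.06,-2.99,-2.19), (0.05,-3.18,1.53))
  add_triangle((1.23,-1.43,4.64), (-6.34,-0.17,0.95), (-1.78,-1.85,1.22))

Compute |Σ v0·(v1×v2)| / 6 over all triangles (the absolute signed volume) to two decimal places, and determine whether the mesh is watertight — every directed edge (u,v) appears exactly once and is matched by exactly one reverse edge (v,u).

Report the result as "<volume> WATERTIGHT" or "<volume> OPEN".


Per-triangle v0·(v1×v2)/6:
  t1: +3.7796
  t2: +7.3770
  t3: +8.0949
  t4: +4.7138
  t5: +2.6672
  t6: +20.2231
  t7: +0.8174
  t8: +3.0944
  t9: +19.8557
  t10: +20.1551
  t11: +11.4918
  t12: +7.1670
  t13: +3.9720
  t14: +3.5140
  t15: +18.2518
  t16: +7.3835
  t17: +1.6927
  t18: +18.5505
  t19: +1.6294
  t20: -2.3494
  t21: +7.7137
Σ = +169.7954 → |volume| = 169.80

Directed edges: 63 total; 3 unmatched, e.g. (0.06,-2.99,-2.19)→(-1.78,-1.85,1.22) → open.

169.80 OPEN


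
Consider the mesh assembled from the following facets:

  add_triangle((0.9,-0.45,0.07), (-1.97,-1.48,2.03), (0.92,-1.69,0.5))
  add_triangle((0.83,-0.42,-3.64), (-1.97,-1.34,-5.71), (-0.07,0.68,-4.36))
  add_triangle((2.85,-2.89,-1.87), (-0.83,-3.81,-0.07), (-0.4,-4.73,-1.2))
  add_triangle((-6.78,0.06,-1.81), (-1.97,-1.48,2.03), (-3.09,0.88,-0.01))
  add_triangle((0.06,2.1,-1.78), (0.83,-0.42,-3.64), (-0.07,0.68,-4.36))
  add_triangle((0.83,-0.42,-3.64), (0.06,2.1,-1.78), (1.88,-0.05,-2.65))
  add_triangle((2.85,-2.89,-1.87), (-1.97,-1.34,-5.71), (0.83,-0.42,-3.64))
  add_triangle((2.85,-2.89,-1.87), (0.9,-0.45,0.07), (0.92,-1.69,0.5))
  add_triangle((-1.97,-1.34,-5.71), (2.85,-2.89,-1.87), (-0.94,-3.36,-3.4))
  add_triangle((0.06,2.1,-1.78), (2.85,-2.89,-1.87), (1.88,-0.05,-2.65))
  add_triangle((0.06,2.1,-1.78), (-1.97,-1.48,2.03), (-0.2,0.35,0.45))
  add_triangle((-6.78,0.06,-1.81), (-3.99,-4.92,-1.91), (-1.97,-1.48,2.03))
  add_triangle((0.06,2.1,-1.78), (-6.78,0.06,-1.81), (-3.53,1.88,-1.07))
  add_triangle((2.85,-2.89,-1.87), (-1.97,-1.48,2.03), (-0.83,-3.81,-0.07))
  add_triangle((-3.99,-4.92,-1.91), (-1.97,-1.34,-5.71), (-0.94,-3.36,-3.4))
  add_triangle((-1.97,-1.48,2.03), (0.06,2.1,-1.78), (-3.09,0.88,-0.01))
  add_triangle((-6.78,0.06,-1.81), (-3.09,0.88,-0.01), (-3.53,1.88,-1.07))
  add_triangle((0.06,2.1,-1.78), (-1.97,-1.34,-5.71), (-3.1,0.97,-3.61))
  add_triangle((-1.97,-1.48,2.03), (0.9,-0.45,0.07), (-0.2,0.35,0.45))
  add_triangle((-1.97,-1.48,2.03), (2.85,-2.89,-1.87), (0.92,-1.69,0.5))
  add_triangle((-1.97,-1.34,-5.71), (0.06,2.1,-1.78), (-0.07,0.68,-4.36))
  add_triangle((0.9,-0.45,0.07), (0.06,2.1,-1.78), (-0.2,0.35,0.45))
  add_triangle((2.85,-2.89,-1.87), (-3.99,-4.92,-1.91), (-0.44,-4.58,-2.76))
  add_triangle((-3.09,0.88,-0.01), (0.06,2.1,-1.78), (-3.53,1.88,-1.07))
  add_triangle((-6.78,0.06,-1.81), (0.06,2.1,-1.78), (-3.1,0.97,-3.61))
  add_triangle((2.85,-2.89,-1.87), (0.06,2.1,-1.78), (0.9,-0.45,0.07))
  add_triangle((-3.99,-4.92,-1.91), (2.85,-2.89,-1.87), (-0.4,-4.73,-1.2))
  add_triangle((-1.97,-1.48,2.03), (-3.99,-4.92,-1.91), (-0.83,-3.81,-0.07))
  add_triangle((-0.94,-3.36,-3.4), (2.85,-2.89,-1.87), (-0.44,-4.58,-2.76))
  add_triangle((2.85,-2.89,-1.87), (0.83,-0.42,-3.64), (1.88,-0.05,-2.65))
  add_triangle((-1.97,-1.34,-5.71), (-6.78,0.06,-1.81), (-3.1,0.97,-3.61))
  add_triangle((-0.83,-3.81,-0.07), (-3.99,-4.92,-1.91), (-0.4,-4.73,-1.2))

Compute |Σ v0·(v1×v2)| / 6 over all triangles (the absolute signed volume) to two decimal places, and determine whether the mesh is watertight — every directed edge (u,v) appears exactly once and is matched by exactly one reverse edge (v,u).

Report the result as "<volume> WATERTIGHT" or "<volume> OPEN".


107.10 OPEN

Per-triangle v0·(v1×v2)/6:
  t1: +0.2444
  t2: +2.7882
  t3: +1.7321
  t4: +3.8415
  t5: +1.2401
  t6: +1.8379
  t7: +6.3099
  t8: +0.4801
  t9: +7.9786
  t10: -0.0810
  t11: +0.4468
  t12: +15.7414
  t13: +3.4491
  t14: +2.6446
  t15: +9.1136
  t16: +0.3490
  t17: +1.8254
  t18: +5.6093
  t19: +0.2540
  t20: +1.5579
  t21: +2.3438
  t22: +0.2157
  t23: +2.1737
  t24: +0.3522
  t25: +4.6914
  t26: +1.0605
  t27: +4.8173
  t28: +5.7158
  t29: +3.3437
  t30: +2.4458
  t31: +9.7895
  t32: +2.7910
Σ = +107.1033 → |volume| = 107.10

Directed edges: 96 total; 6 unmatched, e.g. (-6.78,0.06,-1.81)→(-3.99,-4.92,-1.91) → open.
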